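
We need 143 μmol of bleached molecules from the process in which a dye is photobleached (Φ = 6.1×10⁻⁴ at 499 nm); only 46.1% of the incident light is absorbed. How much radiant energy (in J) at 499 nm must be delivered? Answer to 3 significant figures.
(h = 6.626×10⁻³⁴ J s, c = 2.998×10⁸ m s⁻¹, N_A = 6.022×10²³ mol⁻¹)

Product: 143 μmol = 1.43×10⁻⁴ mol.
Photons that must be absorbed: 1.43×10⁻⁴ / 6.1×10⁻⁴ = 0.2344 mol.
Incident photons needed: 0.2344 / 0.461 = 0.5085 mol.
Photon energy: hc/λ = 3.981×10⁻¹⁹ J; per mole, 2.397×10⁵ J mol⁻¹.
Energy required: 0.5085 × 2.397×10⁵ = 1.22×10⁵ J.

1.22×10⁵ J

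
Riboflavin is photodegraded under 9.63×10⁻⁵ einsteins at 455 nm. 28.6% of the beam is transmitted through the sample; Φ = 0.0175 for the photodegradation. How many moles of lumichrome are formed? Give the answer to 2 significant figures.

1.2×10⁻⁶ mol

Fraction absorbed: 1 − 28.6/100 = 0.7140.
Photons absorbed: 0.7140 × 9.63×10⁻⁵ = 6.876×10⁻⁵ mol.
Product: Φ × n_abs = 0.0175 × 6.876×10⁻⁵ = 1.203×10⁻⁶ mol.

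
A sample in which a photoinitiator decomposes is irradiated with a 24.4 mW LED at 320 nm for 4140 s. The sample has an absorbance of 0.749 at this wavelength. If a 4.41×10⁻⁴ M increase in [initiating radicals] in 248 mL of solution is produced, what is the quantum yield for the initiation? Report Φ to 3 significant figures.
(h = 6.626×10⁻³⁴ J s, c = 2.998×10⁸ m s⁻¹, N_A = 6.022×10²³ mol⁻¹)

Φ = 0.493

Product: (4.41×10⁻⁴ M)(0.248 L) = 1.094×10⁻⁴ mol.
Photon energy at 320 nm: hc/λ = (6.626×10⁻³⁴)(2.998×10⁸)/(320×10⁻⁹) = 6.208×10⁻¹⁹ J.
Energy delivered: (24.4 mW)(4140 s) = 101.0 J.
Photons incident: 101.0 / 6.208×10⁻¹⁹ = 1.627×10²⁰, i.e. 1.627×10²⁰/6.022×10²³ = 2.702×10⁻⁴ mol.
Fraction absorbed: 1 − 10^(−0.749) = 0.8218.
Photons absorbed: 0.8218 × 2.702×10⁻⁴ = 2.221×10⁻⁴ mol.
Φ = 1.094×10⁻⁴ mol / 2.221×10⁻⁴ mol photons = 0.493.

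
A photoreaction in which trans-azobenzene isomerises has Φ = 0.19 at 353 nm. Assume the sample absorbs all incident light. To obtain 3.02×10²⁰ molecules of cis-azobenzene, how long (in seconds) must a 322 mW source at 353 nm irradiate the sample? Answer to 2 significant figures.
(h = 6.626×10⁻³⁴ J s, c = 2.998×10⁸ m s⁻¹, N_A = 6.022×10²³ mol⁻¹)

t ≈ 2800 s

Product: 3.02×10²⁰ / 6.022×10²³ = 5.015×10⁻⁴ mol.
Photons that must be absorbed: 5.015×10⁻⁴ / 0.19 = 0.002639 mol.
Photon energy: hc/λ = 5.627×10⁻¹⁹ J; per mole, 3.389×10⁵ J mol⁻¹.
Energy required: 0.002639 × 3.389×10⁵ = 894.4 J.
Time: 894.4 J / 0.322 W = 2800 s.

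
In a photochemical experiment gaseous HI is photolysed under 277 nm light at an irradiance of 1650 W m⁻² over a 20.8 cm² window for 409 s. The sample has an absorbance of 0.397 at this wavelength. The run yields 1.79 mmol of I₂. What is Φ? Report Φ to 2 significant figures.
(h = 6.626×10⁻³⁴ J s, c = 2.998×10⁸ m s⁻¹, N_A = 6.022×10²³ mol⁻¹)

Φ = 0.92

Product: 1.79 mmol = 0.00179 mol.
Photon energy at 277 nm: hc/λ = (6.626×10⁻³⁴)(2.998×10⁸)/(277×10⁻⁹) = 7.171×10⁻¹⁹ J.
Energy delivered: (1650 W m⁻²)(20.8×10⁻⁴ m²)(409 s) = 1404 J.
Photons incident: 1404 / 7.171×10⁻¹⁹ = 1.958×10²¹, i.e. 1.958×10²¹/6.022×10²³ = 0.003251 mol.
Fraction absorbed: 1 − 10^(−0.397) = 0.5991.
Photons absorbed: 0.5991 × 0.003251 = 0.001948 mol.
Φ = 0.00179 mol / 0.001948 mol photons = 0.92.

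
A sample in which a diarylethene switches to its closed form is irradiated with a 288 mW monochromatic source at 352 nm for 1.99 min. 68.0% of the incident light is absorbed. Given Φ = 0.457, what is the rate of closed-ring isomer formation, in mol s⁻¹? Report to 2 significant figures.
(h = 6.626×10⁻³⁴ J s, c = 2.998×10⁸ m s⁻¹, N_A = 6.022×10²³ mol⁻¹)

Photon energy at 352 nm: hc/λ = (6.626×10⁻³⁴)(2.998×10⁸)/(352×10⁻⁹) = 5.643×10⁻¹⁹ J.
Energy delivered: (288 mW)(119.4 s) = 34.39 J.
Photons incident: 34.39 / 5.643×10⁻¹⁹ = 6.094×10¹⁹, i.e. 6.094×10¹⁹/6.022×10²³ = 1.012×10⁻⁴ mol.
Photons absorbed: 0.680 × 1.012×10⁻⁴ = 6.882×10⁻⁵ mol.
Product formed: 0.457 × 6.882×10⁻⁵ = 3.145×10⁻⁵ mol.
Rate: 3.145×10⁻⁵ / 119.4 s = 2.6×10⁻⁷ mol s⁻¹.

2.6×10⁻⁷ mol s⁻¹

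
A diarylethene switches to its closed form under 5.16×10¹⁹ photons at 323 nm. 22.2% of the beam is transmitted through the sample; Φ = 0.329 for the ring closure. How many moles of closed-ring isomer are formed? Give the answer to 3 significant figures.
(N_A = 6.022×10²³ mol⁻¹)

Moles of photons: 5.16×10¹⁹ / 6.022×10²³ = 8.569×10⁻⁵ mol.
Fraction absorbed: 1 − 22.2/100 = 0.7780.
Photons absorbed: 0.7780 × 8.569×10⁻⁵ = 6.667×10⁻⁵ mol.
Product: Φ × n_abs = 0.329 × 6.667×10⁻⁵ = 2.193×10⁻⁵ mol.

2.19×10⁻⁵ mol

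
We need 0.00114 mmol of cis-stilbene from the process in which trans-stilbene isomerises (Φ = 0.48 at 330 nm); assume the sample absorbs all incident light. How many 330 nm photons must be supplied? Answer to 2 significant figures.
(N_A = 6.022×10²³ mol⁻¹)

1.4×10¹⁸ photons

Product: 0.00114 mmol = 1.14×10⁻⁶ mol.
Photons that must be absorbed: 1.14×10⁻⁶ / 0.48 = 2.375×10⁻⁶ mol.
Photon count: 2.375×10⁻⁶ × 6.022×10²³ = 1.4×10¹⁸.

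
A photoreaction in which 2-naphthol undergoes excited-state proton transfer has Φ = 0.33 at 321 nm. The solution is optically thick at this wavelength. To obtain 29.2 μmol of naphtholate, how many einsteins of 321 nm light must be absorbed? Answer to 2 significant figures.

Product: 29.2 μmol = 2.92×10⁻⁵ mol.
Photons that must be absorbed: 2.92×10⁻⁵ / 0.33 = 8.848×10⁻⁵ mol.

8.8×10⁻⁵ einstein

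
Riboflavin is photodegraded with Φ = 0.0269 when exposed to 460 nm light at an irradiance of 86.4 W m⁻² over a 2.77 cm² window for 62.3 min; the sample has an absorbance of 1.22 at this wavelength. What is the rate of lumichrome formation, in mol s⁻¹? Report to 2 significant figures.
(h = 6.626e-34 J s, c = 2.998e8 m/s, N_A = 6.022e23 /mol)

2.3e-9 mol s⁻¹

Photon energy at 460 nm: hc/λ = (6.626e-34)(2.998e8)/(460e-9) = 4.318e-19 J.
Energy delivered: (86.4 W m⁻²)(2.77e-4 m²)(3738 s) = 89.46 J.
Photons incident: 89.46 / 4.318e-19 = 2.072e20, i.e. 2.072e20/6.022e23 = 3.441e-4 mol.
Fraction absorbed: 1 − 10^(−1.22) = 0.9397.
Photons absorbed: 0.9397 × 3.441e-4 = 3.234e-4 mol.
Product formed: 0.0269 × 3.234e-4 = 8.699e-6 mol.
Rate: 8.699e-6 / 3738 s = 2.3e-9 mol s⁻¹.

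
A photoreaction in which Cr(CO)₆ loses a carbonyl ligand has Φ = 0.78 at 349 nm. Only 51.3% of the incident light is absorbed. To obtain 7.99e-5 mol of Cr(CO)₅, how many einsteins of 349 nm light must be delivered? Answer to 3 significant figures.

2.00e-4 einstein

Photons that must be absorbed: 7.99e-5 / 0.78 = 1.024e-4 mol.
Incident photons needed: 1.024e-4 / 0.513 = 1.996e-4 mol.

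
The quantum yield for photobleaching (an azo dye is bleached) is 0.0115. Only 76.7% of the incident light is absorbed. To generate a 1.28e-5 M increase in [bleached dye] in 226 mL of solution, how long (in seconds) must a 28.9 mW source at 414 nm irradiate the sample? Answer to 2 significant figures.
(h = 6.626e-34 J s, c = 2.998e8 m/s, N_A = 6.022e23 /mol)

Product: (1.28e-5 M)(0.226 L) = 2.893e-6 mol.
Photons that must be absorbed: 2.893e-6 / 0.0115 = 2.516e-4 mol.
Incident photons needed: 2.516e-4 / 0.767 = 3.280e-4 mol.
Photon energy: hc/λ = 4.798e-19 J; per mole, 2.889e5 J mol⁻¹.
Energy required: 3.280e-4 × 2.889e5 = 94.76 J.
Time: 94.76 J / 0.0289 W = 3300 s.

t ≈ 3300 s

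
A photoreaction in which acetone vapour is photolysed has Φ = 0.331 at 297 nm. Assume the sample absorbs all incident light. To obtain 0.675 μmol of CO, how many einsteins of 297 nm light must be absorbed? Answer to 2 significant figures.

Product: 0.675 μmol = 6.75e-7 mol.
Photons that must be absorbed: 6.75e-7 / 0.331 = 2.039e-6 mol.

2.0e-6 einstein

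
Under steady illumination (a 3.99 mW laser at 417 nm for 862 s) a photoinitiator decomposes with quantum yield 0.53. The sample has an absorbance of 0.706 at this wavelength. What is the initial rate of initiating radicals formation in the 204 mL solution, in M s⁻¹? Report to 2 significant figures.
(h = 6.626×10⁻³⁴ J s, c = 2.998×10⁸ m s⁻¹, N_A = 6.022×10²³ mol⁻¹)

Photon energy at 417 nm: hc/λ = (6.626×10⁻³⁴)(2.998×10⁸)/(417×10⁻⁹) = 4.764×10⁻¹⁹ J.
Energy delivered: (3.99 mW)(862 s) = 3.439 J.
Photons incident: 3.439 / 4.764×10⁻¹⁹ = 7.219×10¹⁸, i.e. 7.219×10¹⁸/6.022×10²³ = 1.199×10⁻⁵ mol.
Fraction absorbed: 1 − 10^(−0.706) = 0.8032.
Photons absorbed: 0.8032 × 1.199×10⁻⁵ = 9.630×10⁻⁶ mol.
Product formed: 0.53 × 9.630×10⁻⁶ = 5.104×10⁻⁶ mol.
Rate: 5.104×10⁻⁶ mol / (862 s × 0.204 L) = 2.9×10⁻⁸ M s⁻¹.

2.9×10⁻⁸ M s⁻¹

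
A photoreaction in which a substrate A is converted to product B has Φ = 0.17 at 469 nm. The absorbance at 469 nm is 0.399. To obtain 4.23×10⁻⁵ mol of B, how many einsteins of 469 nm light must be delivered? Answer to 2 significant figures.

4.1×10⁻⁴ einstein

Photons that must be absorbed: 4.23×10⁻⁵ / 0.17 = 2.488×10⁻⁴ mol.
Fraction absorbed: 1 − 10^(−0.399) = 0.6010.
Incident photons needed: 2.488×10⁻⁴ / 0.6010 = 4.140×10⁻⁴ mol.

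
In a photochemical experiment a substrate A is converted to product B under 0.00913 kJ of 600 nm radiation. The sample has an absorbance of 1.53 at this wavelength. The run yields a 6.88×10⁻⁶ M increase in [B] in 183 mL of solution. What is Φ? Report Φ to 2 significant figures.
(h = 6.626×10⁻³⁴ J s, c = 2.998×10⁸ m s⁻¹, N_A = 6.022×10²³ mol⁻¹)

Product: (6.88×10⁻⁶ M)(0.183 L) = 1.259×10⁻⁶ mol.
Photon energy at 600 nm: hc/λ = (6.626×10⁻³⁴)(2.998×10⁸)/(600×10⁻⁹) = 3.311×10⁻¹⁹ J.
Incident energy: 0.00913 kJ = 9.13 J.
Photons incident: 9.13 / 3.311×10⁻¹⁹ = 2.757×10¹⁹, i.e. 2.757×10¹⁹/6.022×10²³ = 4.578×10⁻⁵ mol.
Fraction absorbed: 1 − 10^(−1.53) = 0.9705.
Photons absorbed: 0.9705 × 4.578×10⁻⁵ = 4.443×10⁻⁵ mol.
Φ = 1.259×10⁻⁶ mol / 4.443×10⁻⁵ mol photons = 0.028.

Φ = 0.028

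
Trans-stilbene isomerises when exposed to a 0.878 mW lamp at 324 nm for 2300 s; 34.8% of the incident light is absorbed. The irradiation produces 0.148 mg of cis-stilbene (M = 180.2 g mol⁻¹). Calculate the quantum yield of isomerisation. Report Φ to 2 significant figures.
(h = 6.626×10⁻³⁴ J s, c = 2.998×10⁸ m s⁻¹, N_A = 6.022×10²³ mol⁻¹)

Product: 0.148 mg / 180.2 g mol⁻¹ = 8.213×10⁻⁷ mol.
Photon energy at 324 nm: hc/λ = (6.626×10⁻³⁴)(2.998×10⁸)/(324×10⁻⁹) = 6.131×10⁻¹⁹ J.
Energy delivered: (0.878 mW)(2300 s) = 2.019 J.
Photons incident: 2.019 / 6.131×10⁻¹⁹ = 3.293×10¹⁸, i.e. 3.293×10¹⁸/6.022×10²³ = 5.468×10⁻⁶ mol.
Photons absorbed: 0.348 × 5.468×10⁻⁶ = 1.903×10⁻⁶ mol.
Φ = 8.213×10⁻⁷ mol / 1.903×10⁻⁶ mol photons = 0.43.

Φ = 0.43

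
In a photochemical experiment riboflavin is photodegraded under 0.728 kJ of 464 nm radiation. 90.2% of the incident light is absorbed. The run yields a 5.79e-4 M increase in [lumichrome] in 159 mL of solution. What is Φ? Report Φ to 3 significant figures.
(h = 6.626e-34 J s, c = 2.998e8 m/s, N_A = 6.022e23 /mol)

Product: (5.79e-4 M)(0.159 L) = 9.206e-5 mol.
Photon energy at 464 nm: hc/λ = (6.626e-34)(2.998e8)/(464e-9) = 4.281e-19 J.
Incident energy: 0.728 kJ = 728 J.
Photons incident: 728 / 4.281e-19 = 1.701e21, i.e. 1.701e21/6.022e23 = 0.002825 mol.
Photons absorbed: 0.902 × 0.002825 = 0.002548 mol.
Φ = 9.206e-5 mol / 0.002548 mol photons = 0.0361.

Φ = 0.0361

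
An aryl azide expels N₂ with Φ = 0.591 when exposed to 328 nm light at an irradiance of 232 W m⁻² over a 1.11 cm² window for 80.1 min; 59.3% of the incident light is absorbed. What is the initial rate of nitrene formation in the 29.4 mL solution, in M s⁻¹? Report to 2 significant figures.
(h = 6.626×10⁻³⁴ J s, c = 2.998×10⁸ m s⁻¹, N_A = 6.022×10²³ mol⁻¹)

Photon energy at 328 nm: hc/λ = (6.626×10⁻³⁴)(2.998×10⁸)/(328×10⁻⁹) = 6.056×10⁻¹⁹ J.
Energy delivered: (232 W m⁻²)(1.11×10⁻⁴ m²)(4806 s) = 123.8 J.
Photons incident: 123.8 / 6.056×10⁻¹⁹ = 2.044×10²⁰, i.e. 2.044×10²⁰/6.022×10²³ = 3.394×10⁻⁴ mol.
Photons absorbed: 0.593 × 3.394×10⁻⁴ = 2.013×10⁻⁴ mol.
Product formed: 0.591 × 2.013×10⁻⁴ = 1.190×10⁻⁴ mol.
Rate: 1.190×10⁻⁴ mol / (4806 s × 0.0294 L) = 8.4×10⁻⁷ M s⁻¹.

8.4×10⁻⁷ M s⁻¹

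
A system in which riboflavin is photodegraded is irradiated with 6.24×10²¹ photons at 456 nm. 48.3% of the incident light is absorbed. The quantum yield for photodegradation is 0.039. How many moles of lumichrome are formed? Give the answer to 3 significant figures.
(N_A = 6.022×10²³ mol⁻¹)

1.95×10⁻⁴ mol

Moles of photons: 6.24×10²¹ / 6.022×10²³ = 0.01036 mol.
Photons absorbed: 0.483 × 0.01036 = 0.005004 mol.
Product: Φ × n_abs = 0.039 × 0.005004 = 1.952×10⁻⁴ mol.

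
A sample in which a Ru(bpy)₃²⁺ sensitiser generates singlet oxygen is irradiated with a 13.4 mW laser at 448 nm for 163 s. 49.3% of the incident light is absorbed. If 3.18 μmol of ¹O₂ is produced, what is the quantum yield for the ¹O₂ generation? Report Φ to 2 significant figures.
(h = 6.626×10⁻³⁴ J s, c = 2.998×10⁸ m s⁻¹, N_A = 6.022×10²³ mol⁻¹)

Product: 3.18 μmol = 3.18×10⁻⁶ mol.
Photon energy at 448 nm: hc/λ = (6.626×10⁻³⁴)(2.998×10⁸)/(448×10⁻⁹) = 4.434×10⁻¹⁹ J.
Energy delivered: (13.4 mW)(163 s) = 2.184 J.
Photons incident: 2.184 / 4.434×10⁻¹⁹ = 4.926×10¹⁸, i.e. 4.926×10¹⁸/6.022×10²³ = 8.180×10⁻⁶ mol.
Photons absorbed: 0.493 × 8.180×10⁻⁶ = 4.033×10⁻⁶ mol.
Φ = 3.18×10⁻⁶ mol / 4.033×10⁻⁶ mol photons = 0.79.

Φ = 0.79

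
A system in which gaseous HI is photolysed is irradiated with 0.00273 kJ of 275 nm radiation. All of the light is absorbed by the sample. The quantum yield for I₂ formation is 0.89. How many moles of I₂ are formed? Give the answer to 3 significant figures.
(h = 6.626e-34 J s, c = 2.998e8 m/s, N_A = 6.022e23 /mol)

5.59e-6 mol

Photon energy at 275 nm: hc/λ = (6.626e-34)(2.998e8)/(275e-9) = 7.224e-19 J.
Incident energy: 0.00273 kJ = 2.73 J.
Photons incident: 2.73 / 7.224e-19 = 3.779e18, i.e. 3.779e18/6.022e23 = 6.275e-6 mol.
Product: Φ × n_abs = 0.89 × 6.275e-6 = 5.585e-6 mol.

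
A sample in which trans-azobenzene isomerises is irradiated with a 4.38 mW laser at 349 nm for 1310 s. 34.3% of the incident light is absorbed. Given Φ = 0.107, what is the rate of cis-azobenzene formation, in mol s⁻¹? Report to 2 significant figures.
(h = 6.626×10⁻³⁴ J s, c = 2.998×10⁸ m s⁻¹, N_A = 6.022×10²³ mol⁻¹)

4.7×10⁻¹⁰ mol s⁻¹

Photon energy at 349 nm: hc/λ = (6.626×10⁻³⁴)(2.998×10⁸)/(349×10⁻⁹) = 5.692×10⁻¹⁹ J.
Energy delivered: (4.38 mW)(1310 s) = 5.738 J.
Photons incident: 5.738 / 5.692×10⁻¹⁹ = 1.008×10¹⁹, i.e. 1.008×10¹⁹/6.022×10²³ = 1.674×10⁻⁵ mol.
Photons absorbed: 0.343 × 1.674×10⁻⁵ = 5.742×10⁻⁶ mol.
Product formed: 0.107 × 5.742×10⁻⁶ = 6.144×10⁻⁷ mol.
Rate: 6.144×10⁻⁷ / 1310 s = 4.7×10⁻¹⁰ mol s⁻¹.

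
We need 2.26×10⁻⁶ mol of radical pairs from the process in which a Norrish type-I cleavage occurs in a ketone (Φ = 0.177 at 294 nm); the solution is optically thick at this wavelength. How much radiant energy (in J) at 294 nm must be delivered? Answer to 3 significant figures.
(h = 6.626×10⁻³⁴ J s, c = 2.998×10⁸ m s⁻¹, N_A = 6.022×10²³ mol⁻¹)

5.20 J

Photons that must be absorbed: 2.26×10⁻⁶ / 0.177 = 1.277×10⁻⁵ mol.
Photon energy: hc/λ = 6.757×10⁻¹⁹ J; per mole, 4.069×10⁵ J mol⁻¹.
Energy required: 1.277×10⁻⁵ × 4.069×10⁵ = 5.20 J.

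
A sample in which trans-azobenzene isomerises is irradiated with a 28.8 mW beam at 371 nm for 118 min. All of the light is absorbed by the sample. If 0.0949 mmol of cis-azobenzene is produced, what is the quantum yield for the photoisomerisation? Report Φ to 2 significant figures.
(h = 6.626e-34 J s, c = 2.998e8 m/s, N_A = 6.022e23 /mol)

Φ = 0.15

Product: 0.0949 mmol = 9.49e-5 mol.
Photon energy at 371 nm: hc/λ = (6.626e-34)(2.998e8)/(371e-9) = 5.354e-19 J.
Energy delivered: (28.8 mW)(7080 s) = 203.9 J.
Photons incident: 203.9 / 5.354e-19 = 3.808e20, i.e. 3.808e20/6.022e23 = 6.323e-4 mol.
Φ = 9.49e-5 mol / 6.323e-4 mol photons = 0.15.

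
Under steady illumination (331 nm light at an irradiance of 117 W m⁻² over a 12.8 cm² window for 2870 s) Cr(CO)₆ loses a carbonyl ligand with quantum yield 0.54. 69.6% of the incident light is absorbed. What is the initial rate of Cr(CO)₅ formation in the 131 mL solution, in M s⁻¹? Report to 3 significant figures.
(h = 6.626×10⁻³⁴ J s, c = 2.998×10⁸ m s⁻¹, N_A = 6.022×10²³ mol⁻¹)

1.19×10⁻⁶ M s⁻¹

Photon energy at 331 nm: hc/λ = (6.626×10⁻³⁴)(2.998×10⁸)/(331×10⁻⁹) = 6.001×10⁻¹⁹ J.
Energy delivered: (117 W m⁻²)(12.8×10⁻⁴ m²)(2870 s) = 429.8 J.
Photons incident: 429.8 / 6.001×10⁻¹⁹ = 7.162×10²⁰, i.e. 7.162×10²⁰/6.022×10²³ = 0.001189 mol.
Photons absorbed: 0.696 × 0.001189 = 8.275×10⁻⁴ mol.
Product formed: 0.54 × 8.275×10⁻⁴ = 4.469×10⁻⁴ mol.
Rate: 4.469×10⁻⁴ mol / (2870 s × 0.131 L) = 1.19×10⁻⁶ M s⁻¹.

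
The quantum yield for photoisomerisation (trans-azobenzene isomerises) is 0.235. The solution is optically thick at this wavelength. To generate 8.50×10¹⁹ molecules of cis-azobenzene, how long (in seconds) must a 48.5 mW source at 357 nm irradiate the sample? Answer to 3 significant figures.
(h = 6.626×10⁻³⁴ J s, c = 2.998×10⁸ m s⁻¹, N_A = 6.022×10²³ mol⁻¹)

t ≈ 4150 s

Product: 8.50×10¹⁹ / 6.022×10²³ = 1.411×10⁻⁴ mol.
Photons that must be absorbed: 1.411×10⁻⁴ / 0.235 = 6.004×10⁻⁴ mol.
Photon energy: hc/λ = 5.564×10⁻¹⁹ J; per mole, 3.351×10⁵ J mol⁻¹.
Energy required: 6.004×10⁻⁴ × 3.351×10⁵ = 201.2 J.
Time: 201.2 J / 0.0485 W = 4150 s.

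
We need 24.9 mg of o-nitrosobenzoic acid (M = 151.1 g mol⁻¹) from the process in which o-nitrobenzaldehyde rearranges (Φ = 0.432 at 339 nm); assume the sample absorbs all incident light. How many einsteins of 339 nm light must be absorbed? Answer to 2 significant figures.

3.8×10⁻⁴ einstein

Product: 24.9 mg / 151.1 g mol⁻¹ = 1.648×10⁻⁴ mol.
Photons that must be absorbed: 1.648×10⁻⁴ / 0.432 = 3.815×10⁻⁴ mol.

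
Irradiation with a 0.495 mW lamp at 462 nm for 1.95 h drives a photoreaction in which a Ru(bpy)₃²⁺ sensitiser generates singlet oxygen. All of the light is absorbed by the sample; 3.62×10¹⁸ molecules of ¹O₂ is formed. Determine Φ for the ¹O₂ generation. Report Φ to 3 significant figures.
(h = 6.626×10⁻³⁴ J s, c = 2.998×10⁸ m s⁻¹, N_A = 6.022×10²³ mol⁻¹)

Product: 3.62×10¹⁸ / 6.022×10²³ = 6.011×10⁻⁶ mol.
Photon energy at 462 nm: hc/λ = (6.626×10⁻³⁴)(2.998×10⁸)/(462×10⁻⁹) = 4.300×10⁻¹⁹ J.
Energy delivered: (0.495 mW)(7020 s) = 3.475 J.
Photons incident: 3.475 / 4.300×10⁻¹⁹ = 8.081×10¹⁸, i.e. 8.081×10¹⁸/6.022×10²³ = 1.342×10⁻⁵ mol.
Φ = 6.011×10⁻⁶ mol / 1.342×10⁻⁵ mol photons = 0.448.

Φ = 0.448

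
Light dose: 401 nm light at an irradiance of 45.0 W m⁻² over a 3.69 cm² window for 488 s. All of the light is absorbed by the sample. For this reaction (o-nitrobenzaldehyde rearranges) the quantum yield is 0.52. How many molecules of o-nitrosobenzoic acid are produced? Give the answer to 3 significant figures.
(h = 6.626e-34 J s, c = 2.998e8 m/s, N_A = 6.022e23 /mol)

Photon energy at 401 nm: hc/λ = (6.626e-34)(2.998e8)/(401e-9) = 4.954e-19 J.
Energy delivered: (45.0 W m⁻²)(3.69e-4 m²)(488 s) = 8.103 J.
Photons incident: 8.103 / 4.954e-19 = 1.636e19, i.e. 1.636e19/6.022e23 = 2.717e-5 mol.
Product: Φ × n_abs = 0.52 × 2.717e-5 = 1.413e-5 mol.
As a count: 1.413e-5 × 6.022e23 = 8.51e18.

8.51e18 molecules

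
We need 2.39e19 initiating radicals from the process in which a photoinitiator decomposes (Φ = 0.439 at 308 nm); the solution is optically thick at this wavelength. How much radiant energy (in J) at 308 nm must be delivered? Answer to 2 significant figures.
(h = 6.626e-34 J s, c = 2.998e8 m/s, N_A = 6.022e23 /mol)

Product: 2.39e19 / 6.022e23 = 3.969e-5 mol.
Photons that must be absorbed: 3.969e-5 / 0.439 = 9.041e-5 mol.
Photon energy: hc/λ = 6.450e-19 J; per mole, 3.884e5 J mol⁻¹.
Energy required: 9.041e-5 × 3.884e5 = 35 J.

35 J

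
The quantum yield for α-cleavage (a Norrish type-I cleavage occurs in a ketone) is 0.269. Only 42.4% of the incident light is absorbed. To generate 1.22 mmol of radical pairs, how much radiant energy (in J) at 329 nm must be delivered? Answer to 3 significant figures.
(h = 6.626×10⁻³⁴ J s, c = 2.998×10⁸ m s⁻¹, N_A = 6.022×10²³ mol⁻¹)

Product: 1.22 mmol = 0.00122 mol.
Photons that must be absorbed: 0.00122 / 0.269 = 0.004535 mol.
Incident photons needed: 0.004535 / 0.424 = 0.01070 mol.
Photon energy: hc/λ = 6.038×10⁻¹⁹ J; per mole, 3.636×10⁵ J mol⁻¹.
Energy required: 0.01070 × 3.636×10⁵ = 3890 J.

3890 J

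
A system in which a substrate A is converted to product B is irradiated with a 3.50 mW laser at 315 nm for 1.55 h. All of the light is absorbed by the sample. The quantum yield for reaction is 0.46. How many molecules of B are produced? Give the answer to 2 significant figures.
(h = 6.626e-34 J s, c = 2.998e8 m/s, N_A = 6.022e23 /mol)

1.4e19 molecules

Photon energy at 315 nm: hc/λ = (6.626e-34)(2.998e8)/(315e-9) = 6.306e-19 J.
Energy delivered: (3.50 mW)(5580 s) = 19.53 J.
Photons incident: 19.53 / 6.306e-19 = 3.097e19, i.e. 3.097e19/6.022e23 = 5.143e-5 mol.
Product: Φ × n_abs = 0.46 × 5.143e-5 = 2.366e-5 mol.
As a count: 2.366e-5 × 6.022e23 = 1.4e19.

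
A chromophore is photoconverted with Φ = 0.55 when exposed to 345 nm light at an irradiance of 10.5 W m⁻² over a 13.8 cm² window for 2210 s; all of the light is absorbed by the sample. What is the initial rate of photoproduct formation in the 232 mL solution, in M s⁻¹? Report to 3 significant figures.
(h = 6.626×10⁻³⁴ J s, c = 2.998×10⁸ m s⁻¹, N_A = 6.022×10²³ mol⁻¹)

Photon energy at 345 nm: hc/λ = (6.626×10⁻³⁴)(2.998×10⁸)/(345×10⁻⁹) = 5.758×10⁻¹⁹ J.
Energy delivered: (10.5 W m⁻²)(13.8×10⁻⁴ m²)(2210 s) = 32.02 J.
Photons incident: 32.02 / 5.758×10⁻¹⁹ = 5.561×10¹⁹, i.e. 5.561×10¹⁹/6.022×10²³ = 9.234×10⁻⁵ mol.
Product formed: 0.55 × 9.234×10⁻⁵ = 5.079×10⁻⁵ mol.
Rate: 5.079×10⁻⁵ mol / (2210 s × 0.232 L) = 9.91×10⁻⁸ M s⁻¹.

9.91×10⁻⁸ M s⁻¹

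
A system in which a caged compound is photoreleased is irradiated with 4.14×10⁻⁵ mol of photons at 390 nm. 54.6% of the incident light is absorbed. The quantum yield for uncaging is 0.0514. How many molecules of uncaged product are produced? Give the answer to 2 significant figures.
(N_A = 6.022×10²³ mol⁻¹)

Photons absorbed: 0.546 × 4.14×10⁻⁵ = 2.260×10⁻⁵ mol.
Product: Φ × n_abs = 0.0514 × 2.260×10⁻⁵ = 1.162×10⁻⁶ mol.
As a count: 1.162×10⁻⁶ × 6.022×10²³ = 7.0×10¹⁷.

7.0×10¹⁷ molecules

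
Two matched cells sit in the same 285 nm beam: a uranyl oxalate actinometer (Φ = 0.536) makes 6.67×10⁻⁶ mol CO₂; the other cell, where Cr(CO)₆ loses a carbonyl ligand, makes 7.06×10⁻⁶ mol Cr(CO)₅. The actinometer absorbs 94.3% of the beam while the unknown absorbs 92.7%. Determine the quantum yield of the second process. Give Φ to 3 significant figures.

Φ = 0.577

Photons absorbed by the actinometer: 6.67×10⁻⁶ / 0.536 = 1.244×10⁻⁵ mol.
Incident flux: 1.244×10⁻⁵ / 0.943 = 1.319×10⁻⁵ einstein.
Absorbed by unknown: 0.927 × 1.319×10⁻⁵ = 1.223×10⁻⁵ mol.
Φ(unknown) = 7.06×10⁻⁶ / 1.223×10⁻⁵ = 0.577.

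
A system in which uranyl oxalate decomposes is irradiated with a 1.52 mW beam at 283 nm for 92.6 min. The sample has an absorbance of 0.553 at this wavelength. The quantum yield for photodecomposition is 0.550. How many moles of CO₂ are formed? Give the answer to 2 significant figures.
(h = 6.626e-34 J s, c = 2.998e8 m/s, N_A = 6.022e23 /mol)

7.9e-6 mol

Photon energy at 283 nm: hc/λ = (6.626e-34)(2.998e8)/(283e-9) = 7.019e-19 J.
Energy delivered: (1.52 mW)(5556 s) = 8.445 J.
Photons incident: 8.445 / 7.019e-19 = 1.203e19, i.e. 1.203e19/6.022e23 = 1.998e-5 mol.
Fraction absorbed: 1 − 10^(−0.553) = 0.7201.
Photons absorbed: 0.7201 × 1.998e-5 = 1.439e-5 mol.
Product: Φ × n_abs = 0.550 × 1.439e-5 = 7.915e-6 mol.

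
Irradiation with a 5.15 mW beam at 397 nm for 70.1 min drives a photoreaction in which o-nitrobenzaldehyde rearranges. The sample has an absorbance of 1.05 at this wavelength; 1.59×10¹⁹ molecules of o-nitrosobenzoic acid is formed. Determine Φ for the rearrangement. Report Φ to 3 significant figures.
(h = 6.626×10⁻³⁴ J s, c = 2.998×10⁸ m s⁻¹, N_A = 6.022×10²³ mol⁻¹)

Product: 1.59×10¹⁹ / 6.022×10²³ = 2.640×10⁻⁵ mol.
Photon energy at 397 nm: hc/λ = (6.626×10⁻³⁴)(2.998×10⁸)/(397×10⁻⁹) = 5.004×10⁻¹⁹ J.
Energy delivered: (5.15 mW)(4206 s) = 21.66 J.
Photons incident: 21.66 / 5.004×10⁻¹⁹ = 4.329×10¹⁹, i.e. 4.329×10¹⁹/6.022×10²³ = 7.189×10⁻⁵ mol.
Fraction absorbed: 1 − 10^(−1.05) = 0.9109.
Photons absorbed: 0.9109 × 7.189×10⁻⁵ = 6.548×10⁻⁵ mol.
Φ = 2.640×10⁻⁵ mol / 6.548×10⁻⁵ mol photons = 0.403.

Φ = 0.403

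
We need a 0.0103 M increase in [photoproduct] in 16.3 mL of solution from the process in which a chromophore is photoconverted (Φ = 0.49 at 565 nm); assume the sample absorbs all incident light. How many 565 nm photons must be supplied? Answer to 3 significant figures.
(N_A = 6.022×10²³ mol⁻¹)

2.06×10²⁰ photons

Product: (0.0103 M)(0.0163 L) = 1.679×10⁻⁴ mol.
Photons that must be absorbed: 1.679×10⁻⁴ / 0.49 = 3.427×10⁻⁴ mol.
Photon count: 3.427×10⁻⁴ × 6.022×10²³ = 2.06×10²⁰.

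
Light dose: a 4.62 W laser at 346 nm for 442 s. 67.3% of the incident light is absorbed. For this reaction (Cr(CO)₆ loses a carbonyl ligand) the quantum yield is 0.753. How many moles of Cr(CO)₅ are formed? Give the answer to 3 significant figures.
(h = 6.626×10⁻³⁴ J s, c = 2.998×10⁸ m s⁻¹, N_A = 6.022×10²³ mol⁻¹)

0.00299 mol

Photon energy at 346 nm: hc/λ = (6.626×10⁻³⁴)(2.998×10⁸)/(346×10⁻⁹) = 5.741×10⁻¹⁹ J.
Energy delivered: (4.62 W)(442 s) = 2042 J.
Photons incident: 2042 / 5.741×10⁻¹⁹ = 3.557×10²¹, i.e. 3.557×10²¹/6.022×10²³ = 0.005907 mol.
Photons absorbed: 0.673 × 0.005907 = 0.003975 mol.
Product: Φ × n_abs = 0.753 × 0.003975 = 0.002993 mol.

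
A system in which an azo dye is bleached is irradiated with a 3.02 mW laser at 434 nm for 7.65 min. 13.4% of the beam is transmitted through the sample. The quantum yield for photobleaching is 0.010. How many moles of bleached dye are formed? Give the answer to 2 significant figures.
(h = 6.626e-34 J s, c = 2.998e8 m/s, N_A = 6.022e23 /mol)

4.4e-8 mol

Photon energy at 434 nm: hc/λ = (6.626e-34)(2.998e8)/(434e-9) = 4.577e-19 J.
Energy delivered: (3.02 mW)(459 s) = 1.386 J.
Photons incident: 1.386 / 4.577e-19 = 3.028e18, i.e. 3.028e18/6.022e23 = 5.028e-6 mol.
Fraction absorbed: 1 − 13.4/100 = 0.8660.
Photons absorbed: 0.8660 × 5.028e-6 = 4.354e-6 mol.
Product: Φ × n_abs = 0.010 × 4.354e-6 = 4.354e-8 mol.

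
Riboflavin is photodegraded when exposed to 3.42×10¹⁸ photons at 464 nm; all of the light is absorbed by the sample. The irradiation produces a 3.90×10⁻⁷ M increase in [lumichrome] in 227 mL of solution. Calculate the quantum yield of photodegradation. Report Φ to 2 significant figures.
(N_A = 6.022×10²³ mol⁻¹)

Φ = 0.016

Product: (3.90×10⁻⁷ M)(0.227 L) = 8.853×10⁻⁸ mol.
Moles of photons: 3.42×10¹⁸ / 6.022×10²³ = 5.679×10⁻⁶ mol.
Φ = 8.853×10⁻⁸ mol / 5.679×10⁻⁶ mol photons = 0.016.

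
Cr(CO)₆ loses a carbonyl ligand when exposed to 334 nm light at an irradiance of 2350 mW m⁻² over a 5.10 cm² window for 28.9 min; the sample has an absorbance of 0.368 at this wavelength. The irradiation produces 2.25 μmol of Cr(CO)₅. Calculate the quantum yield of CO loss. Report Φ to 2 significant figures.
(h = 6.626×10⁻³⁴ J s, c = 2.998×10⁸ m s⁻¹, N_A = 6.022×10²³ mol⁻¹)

Product: 2.25 μmol = 2.25×10⁻⁶ mol.
Photon energy at 334 nm: hc/λ = (6.626×10⁻³⁴)(2.998×10⁸)/(334×10⁻⁹) = 5.948×10⁻¹⁹ J.
Energy delivered: (2350 mW m⁻²)(5.10×10⁻⁴ m²)(1734 s) = 2.078 J.
Photons incident: 2.078 / 5.948×10⁻¹⁹ = 3.494×10¹⁸, i.e. 3.494×10¹⁸/6.022×10²³ = 5.802×10⁻⁶ mol.
Fraction absorbed: 1 − 10^(−0.368) = 0.5715.
Photons absorbed: 0.5715 × 5.802×10⁻⁶ = 3.316×10⁻⁶ mol.
Φ = 2.25×10⁻⁶ mol / 3.316×10⁻⁶ mol photons = 0.68.

Φ = 0.68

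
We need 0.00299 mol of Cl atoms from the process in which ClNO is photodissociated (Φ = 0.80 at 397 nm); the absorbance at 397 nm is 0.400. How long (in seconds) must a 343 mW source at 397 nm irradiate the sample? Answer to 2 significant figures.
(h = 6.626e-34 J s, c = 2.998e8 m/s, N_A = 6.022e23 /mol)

Photons that must be absorbed: 0.00299 / 0.80 = 0.003738 mol.
Fraction absorbed: 1 − 10^(−0.400) = 0.6019.
Incident photons needed: 0.003738 / 0.6019 = 0.006210 mol.
Photon energy: hc/λ = 5.004e-19 J; per mole, 3.013e5 J mol⁻¹.
Energy required: 0.006210 × 3.013e5 = 1871 J.
Time: 1871 J / 0.343 W = 5500 s.

t ≈ 5500 s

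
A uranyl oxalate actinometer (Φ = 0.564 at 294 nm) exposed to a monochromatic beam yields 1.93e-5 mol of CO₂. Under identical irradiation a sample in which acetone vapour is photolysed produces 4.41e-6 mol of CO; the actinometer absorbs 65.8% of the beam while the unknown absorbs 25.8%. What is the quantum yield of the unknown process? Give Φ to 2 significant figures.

Φ = 0.33

Photons absorbed by the actinometer: 1.93e-5 / 0.564 = 3.422e-5 mol.
Incident flux: 3.422e-5 / 0.658 = 5.201e-5 einstein.
Absorbed by unknown: 0.258 × 5.201e-5 = 1.342e-5 mol.
Φ(unknown) = 4.41e-6 / 1.342e-5 = 0.33.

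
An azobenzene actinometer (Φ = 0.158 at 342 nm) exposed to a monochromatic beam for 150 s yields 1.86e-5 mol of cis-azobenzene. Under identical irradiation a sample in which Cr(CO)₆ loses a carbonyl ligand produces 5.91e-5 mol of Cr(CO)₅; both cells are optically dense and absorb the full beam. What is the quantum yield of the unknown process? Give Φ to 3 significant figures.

Photons absorbed by the actinometer: 1.86e-5 / 0.158 = 1.177e-4 mol.
Φ(unknown) = 5.91e-5 / 1.177e-4 = 0.502.

Φ = 0.502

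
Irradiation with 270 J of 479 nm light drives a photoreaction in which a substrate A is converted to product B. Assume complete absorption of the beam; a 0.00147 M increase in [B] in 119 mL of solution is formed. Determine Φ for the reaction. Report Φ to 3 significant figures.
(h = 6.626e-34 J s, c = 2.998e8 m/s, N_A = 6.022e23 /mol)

Φ = 0.162

Product: (0.00147 M)(0.119 L) = 1.749e-4 mol.
Photon energy at 479 nm: hc/λ = (6.626e-34)(2.998e8)/(479e-9) = 4.147e-19 J.
Photons incident: 270 / 4.147e-19 = 6.511e20, i.e. 6.511e20/6.022e23 = 0.001081 mol.
Φ = 1.749e-4 mol / 0.001081 mol photons = 0.162.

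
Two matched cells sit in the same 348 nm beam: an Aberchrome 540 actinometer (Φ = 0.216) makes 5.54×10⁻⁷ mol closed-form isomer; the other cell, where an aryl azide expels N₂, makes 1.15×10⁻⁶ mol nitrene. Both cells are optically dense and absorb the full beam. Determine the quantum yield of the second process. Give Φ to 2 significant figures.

Photons absorbed by the actinometer: 5.54×10⁻⁷ / 0.216 = 2.565×10⁻⁶ mol.
Φ(unknown) = 1.15×10⁻⁶ / 2.565×10⁻⁶ = 0.45.

Φ = 0.45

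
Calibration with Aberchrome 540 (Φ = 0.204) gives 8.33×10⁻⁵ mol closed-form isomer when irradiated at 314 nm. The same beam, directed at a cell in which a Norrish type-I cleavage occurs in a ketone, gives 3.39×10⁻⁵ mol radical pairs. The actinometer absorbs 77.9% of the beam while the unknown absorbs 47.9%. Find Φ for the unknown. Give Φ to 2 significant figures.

Photons absorbed by the actinometer: 8.33×10⁻⁵ / 0.204 = 4.083×10⁻⁴ mol.
Incident flux: 4.083×10⁻⁴ / 0.779 = 5.241×10⁻⁴ einstein.
Absorbed by unknown: 0.479 × 5.241×10⁻⁴ = 2.510×10⁻⁴ mol.
Φ(unknown) = 3.39×10⁻⁵ / 2.510×10⁻⁴ = 0.14.

Φ = 0.14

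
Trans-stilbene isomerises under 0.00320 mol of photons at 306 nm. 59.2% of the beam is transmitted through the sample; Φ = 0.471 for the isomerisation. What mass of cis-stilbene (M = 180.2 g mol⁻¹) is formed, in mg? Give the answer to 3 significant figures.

Fraction absorbed: 1 − 59.2/100 = 0.4080.
Photons absorbed: 0.4080 × 0.00320 = 0.001306 mol.
Product: Φ × n_abs = 0.471 × 0.001306 = 6.151e-4 mol.
Mass: 6.151e-4 × 180.2 = 0.1108 g = 111 mg.

111 mg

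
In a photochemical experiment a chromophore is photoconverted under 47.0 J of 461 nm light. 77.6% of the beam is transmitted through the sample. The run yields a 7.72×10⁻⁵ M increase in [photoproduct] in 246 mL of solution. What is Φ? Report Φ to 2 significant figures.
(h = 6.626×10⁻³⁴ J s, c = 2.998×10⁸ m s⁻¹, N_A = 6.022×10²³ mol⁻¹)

Product: (7.72×10⁻⁵ M)(0.246 L) = 1.899×10⁻⁵ mol.
Photon energy at 461 nm: hc/λ = (6.626×10⁻³⁴)(2.998×10⁸)/(461×10⁻⁹) = 4.309×10⁻¹⁹ J.
Photons incident: 47.0 / 4.309×10⁻¹⁹ = 1.091×10²⁰, i.e. 1.091×10²⁰/6.022×10²³ = 1.812×10⁻⁴ mol.
Fraction absorbed: 1 − 77.6/100 = 0.2240.
Photons absorbed: 0.2240 × 1.812×10⁻⁴ = 4.059×10⁻⁵ mol.
Φ = 1.899×10⁻⁵ mol / 4.059×10⁻⁵ mol photons = 0.47.

Φ = 0.47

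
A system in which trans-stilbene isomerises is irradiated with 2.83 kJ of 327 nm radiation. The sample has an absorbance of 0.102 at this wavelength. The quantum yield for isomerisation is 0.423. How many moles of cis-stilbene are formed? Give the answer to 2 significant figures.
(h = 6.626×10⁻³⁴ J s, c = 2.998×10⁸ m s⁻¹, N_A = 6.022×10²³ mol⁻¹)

Photon energy at 327 nm: hc/λ = (6.626×10⁻³⁴)(2.998×10⁸)/(327×10⁻⁹) = 6.075×10⁻¹⁹ J.
Incident energy: 2.83 kJ = 2830 J.
Photons incident: 2830 / 6.075×10⁻¹⁹ = 4.658×10²¹, i.e. 4.658×10²¹/6.022×10²³ = 0.007735 mol.
Fraction absorbed: 1 − 10^(−0.102) = 0.2093.
Photons absorbed: 0.2093 × 0.007735 = 0.001619 mol.
Product: Φ × n_abs = 0.423 × 0.001619 = 6.848×10⁻⁴ mol.

6.8×10⁻⁴ mol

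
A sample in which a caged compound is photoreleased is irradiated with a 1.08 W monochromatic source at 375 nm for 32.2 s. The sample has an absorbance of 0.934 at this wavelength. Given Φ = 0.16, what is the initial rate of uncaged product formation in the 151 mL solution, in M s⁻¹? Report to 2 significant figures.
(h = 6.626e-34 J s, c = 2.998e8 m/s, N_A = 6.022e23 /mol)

3.2e-6 M s⁻¹

Photon energy at 375 nm: hc/λ = (6.626e-34)(2.998e8)/(375e-9) = 5.297e-19 J.
Energy delivered: (1.08 W)(32.2 s) = 34.78 J.
Photons incident: 34.78 / 5.297e-19 = 6.566e19, i.e. 6.566e19/6.022e23 = 1.090e-4 mol.
Fraction absorbed: 1 − 10^(−0.934) = 0.8836.
Photons absorbed: 0.8836 × 1.090e-4 = 9.631e-5 mol.
Product formed: 0.16 × 9.631e-5 = 1.541e-5 mol.
Rate: 1.541e-5 mol / (32.2 s × 0.151 L) = 3.2e-6 M s⁻¹.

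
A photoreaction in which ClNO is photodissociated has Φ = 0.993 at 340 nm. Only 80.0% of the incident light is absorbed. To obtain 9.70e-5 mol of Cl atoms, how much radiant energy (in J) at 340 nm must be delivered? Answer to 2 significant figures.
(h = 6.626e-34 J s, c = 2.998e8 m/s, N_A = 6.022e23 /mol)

Photons that must be absorbed: 9.70e-5 / 0.993 = 9.768e-5 mol.
Incident photons needed: 9.768e-5 / 0.800 = 1.221e-4 mol.
Photon energy: hc/λ = 5.843e-19 J; per mole, 3.519e5 J mol⁻¹.
Energy required: 1.221e-4 × 3.519e5 = 43 J.

43 J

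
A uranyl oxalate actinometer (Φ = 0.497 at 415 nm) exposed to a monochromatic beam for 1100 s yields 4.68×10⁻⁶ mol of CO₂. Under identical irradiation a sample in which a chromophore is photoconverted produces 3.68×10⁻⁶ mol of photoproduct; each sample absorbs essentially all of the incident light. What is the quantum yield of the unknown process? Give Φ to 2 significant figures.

Photons absorbed by the actinometer: 4.68×10⁻⁶ / 0.497 = 9.416×10⁻⁶ mol.
Φ(unknown) = 3.68×10⁻⁶ / 9.416×10⁻⁶ = 0.39.

Φ = 0.39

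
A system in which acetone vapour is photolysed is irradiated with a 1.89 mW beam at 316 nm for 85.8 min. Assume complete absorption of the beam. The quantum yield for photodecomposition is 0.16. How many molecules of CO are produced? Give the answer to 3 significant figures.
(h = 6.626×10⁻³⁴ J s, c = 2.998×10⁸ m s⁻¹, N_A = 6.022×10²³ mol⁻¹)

Photon energy at 316 nm: hc/λ = (6.626×10⁻³⁴)(2.998×10⁸)/(316×10⁻⁹) = 6.286×10⁻¹⁹ J.
Energy delivered: (1.89 mW)(5148 s) = 9.730 J.
Photons incident: 9.730 / 6.286×10⁻¹⁹ = 1.548×10¹⁹, i.e. 1.548×10¹⁹/6.022×10²³ = 2.571×10⁻⁵ mol.
Product: Φ × n_abs = 0.16 × 2.571×10⁻⁵ = 4.114×10⁻⁶ mol.
As a count: 4.114×10⁻⁶ × 6.022×10²³ = 2.48×10¹⁸.

2.48×10¹⁸ molecules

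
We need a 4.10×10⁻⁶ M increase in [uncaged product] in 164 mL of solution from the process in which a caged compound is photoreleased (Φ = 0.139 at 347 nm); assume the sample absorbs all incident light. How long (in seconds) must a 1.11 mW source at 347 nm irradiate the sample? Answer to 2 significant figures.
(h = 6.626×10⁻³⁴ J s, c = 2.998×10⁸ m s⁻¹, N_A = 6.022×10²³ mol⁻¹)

t ≈ 1500 s

Product: (4.10×10⁻⁶ M)(0.164 L) = 6.724×10⁻⁷ mol.
Photons that must be absorbed: 6.724×10⁻⁷ / 0.139 = 4.837×10⁻⁶ mol.
Photon energy: hc/λ = 5.725×10⁻¹⁹ J; per mole, 3.448×10⁵ J mol⁻¹.
Energy required: 4.837×10⁻⁶ × 3.448×10⁵ = 1.668 J.
Time: 1.668 J / 0.00111 W = 1500 s.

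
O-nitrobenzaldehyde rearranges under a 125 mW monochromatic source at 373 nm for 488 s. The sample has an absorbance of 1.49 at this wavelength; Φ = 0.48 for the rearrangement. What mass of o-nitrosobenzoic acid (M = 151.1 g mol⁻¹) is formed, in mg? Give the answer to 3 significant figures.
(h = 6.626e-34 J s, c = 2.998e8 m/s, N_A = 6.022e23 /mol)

13.3 mg

Photon energy at 373 nm: hc/λ = (6.626e-34)(2.998e8)/(373e-9) = 5.326e-19 J.
Energy delivered: (125 mW)(488 s) = 61.00 J.
Photons incident: 61.00 / 5.326e-19 = 1.145e20, i.e. 1.145e20/6.022e23 = 1.901e-4 mol.
Fraction absorbed: 1 − 10^(−1.49) = 0.9676.
Photons absorbed: 0.9676 × 1.901e-4 = 1.839e-4 mol.
Product: Φ × n_abs = 0.48 × 1.839e-4 = 8.827e-5 mol.
Mass: 8.827e-5 × 151.1 = 0.01334 g = 13.3 mg.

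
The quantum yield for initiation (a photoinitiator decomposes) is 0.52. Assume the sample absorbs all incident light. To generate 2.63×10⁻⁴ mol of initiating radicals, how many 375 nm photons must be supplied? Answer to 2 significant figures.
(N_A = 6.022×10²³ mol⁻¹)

Photons that must be absorbed: 2.63×10⁻⁴ / 0.52 = 5.058×10⁻⁴ mol.
Photon count: 5.058×10⁻⁴ × 6.022×10²³ = 3.0×10²⁰.

3.0×10²⁰ photons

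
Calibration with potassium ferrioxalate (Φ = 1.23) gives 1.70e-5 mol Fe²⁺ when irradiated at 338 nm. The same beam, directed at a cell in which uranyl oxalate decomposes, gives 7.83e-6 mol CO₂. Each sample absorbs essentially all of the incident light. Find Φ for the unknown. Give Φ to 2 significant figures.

Φ = 0.57

Photons absorbed by the actinometer: 1.70e-5 / 1.23 = 1.382e-5 mol.
Φ(unknown) = 7.83e-6 / 1.382e-5 = 0.57.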